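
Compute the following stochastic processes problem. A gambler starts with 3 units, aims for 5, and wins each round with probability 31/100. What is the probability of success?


Gambler's ruin formula:
r = q/p = 0.6900/0.3100 = 2.2258
P(win) = (1 - r^i)/(1 - r^N)
= (1 - 2.2258^3)/(1 - 2.2258^5)
= 0.1870

0.1870


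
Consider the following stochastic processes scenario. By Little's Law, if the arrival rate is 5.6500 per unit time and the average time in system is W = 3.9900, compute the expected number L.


Little's Law: L = lambda * W
= 5.6500 * 3.9900
= 22.5435

22.5435


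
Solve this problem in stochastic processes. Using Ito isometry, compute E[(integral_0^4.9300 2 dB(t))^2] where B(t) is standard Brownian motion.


By Ito isometry: E[(int f dB)^2] = int f^2 dt
= 2^2 * 4.9300
= 4 * 4.9300 = 19.7200

19.7200


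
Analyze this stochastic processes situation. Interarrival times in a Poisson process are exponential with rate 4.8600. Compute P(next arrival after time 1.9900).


P(X > t) = exp(-lambda * t)
= exp(-4.8600 * 1.9900)
= exp(-9.6714) = 6.3062e-05

6.3062e-05


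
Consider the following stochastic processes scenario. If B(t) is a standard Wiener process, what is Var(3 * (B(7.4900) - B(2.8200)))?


Var(alpha*(B(t)-B(s))) = alpha^2 * (t-s)
= 3^2 * (7.4900 - 2.8200)
= 9 * 4.6700
= 42.0300

42.0300


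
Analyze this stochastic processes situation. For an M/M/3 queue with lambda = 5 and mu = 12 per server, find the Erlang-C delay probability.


a = lambda/mu = 0.4167
rho = a/c = 0.1389
Erlang-C formula applied:
C(c,a) = 0.0092

0.0092


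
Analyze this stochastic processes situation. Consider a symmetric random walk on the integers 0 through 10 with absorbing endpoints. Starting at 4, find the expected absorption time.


For symmetric RW on 0,...,N with absorbing barriers, E(i) = i*(N-i)
E(4) = 4 * 6 = 24

24


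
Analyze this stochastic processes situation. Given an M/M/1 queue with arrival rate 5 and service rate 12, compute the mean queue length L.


rho = 5/12 = 0.4167
L = rho/(1-rho)
= 0.4167/0.5833
= 0.7143

0.7143


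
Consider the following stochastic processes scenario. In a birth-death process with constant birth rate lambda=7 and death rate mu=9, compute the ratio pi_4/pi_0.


For birth-death process, pi_n/pi_0 = (lambda/mu)^n
= (7/9)^4
= 0.3660

0.3660


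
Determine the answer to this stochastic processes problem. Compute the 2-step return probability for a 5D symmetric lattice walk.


P(return in 2 steps) = P(reverse first step) = 1/(2d)
= 1/10
= 0.1000

0.1000


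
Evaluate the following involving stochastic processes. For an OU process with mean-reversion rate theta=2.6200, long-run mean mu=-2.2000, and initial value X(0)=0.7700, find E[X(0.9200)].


E[X(t)] = mu + (X(0) - mu)*exp(-theta*t)
= -2.2000 + (0.7700 - -2.2000)*exp(-2.6200*0.9200)
= -2.2000 + 2.9700 * 0.0898
= -1.9334

-1.9334


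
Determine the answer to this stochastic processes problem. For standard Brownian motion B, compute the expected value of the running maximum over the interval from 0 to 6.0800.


E(max B(s)) = sqrt(2t/pi)
= sqrt(2*6.0800/pi)
= sqrt(3.8706)
= 1.9674

1.9674


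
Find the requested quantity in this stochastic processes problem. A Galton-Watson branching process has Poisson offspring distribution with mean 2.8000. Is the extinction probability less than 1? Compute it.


Since mu = 2.8000 > 1, extinction prob q < 1.
Solve s = exp(mu*(s-1)) iteratively.
q = 0.0750

0.0750


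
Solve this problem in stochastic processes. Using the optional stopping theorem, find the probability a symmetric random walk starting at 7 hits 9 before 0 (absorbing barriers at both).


By optional stopping theorem: E(M at tau) = M(0) = 7
P(hit 9)*9 + P(hit 0)*0 = 7
P(hit 9) = (7 - 0)/(9 - 0) = 7/9 = 0.7778

0.7778


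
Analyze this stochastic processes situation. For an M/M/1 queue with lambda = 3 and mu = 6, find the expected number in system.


rho = 3/6 = 0.5000
L = rho/(1-rho)
= 0.5000/0.5000
= 1.0000

1.0000


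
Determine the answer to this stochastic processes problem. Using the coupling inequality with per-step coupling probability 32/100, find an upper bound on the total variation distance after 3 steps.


TV distance bound <= (1-delta)^n
= (1 - 0.3200)^3
= 0.6800^3
= 0.3144

0.3144


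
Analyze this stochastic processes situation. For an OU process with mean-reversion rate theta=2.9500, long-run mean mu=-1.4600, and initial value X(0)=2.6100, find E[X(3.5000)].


E[X(t)] = mu + (X(0) - mu)*exp(-theta*t)
= -1.4600 + (2.6100 - -1.4600)*exp(-2.9500*3.5000)
= -1.4600 + 4.0700 * 3.2803e-05
= -1.4599

-1.4599


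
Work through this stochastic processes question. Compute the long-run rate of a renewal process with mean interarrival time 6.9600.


Long-run renewal rate = 1/E(X)
= 1/6.9600
= 0.1437

0.1437


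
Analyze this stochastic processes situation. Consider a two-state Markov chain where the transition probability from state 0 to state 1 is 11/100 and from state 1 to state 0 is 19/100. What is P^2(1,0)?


Computing P^2 by matrix multiplication.
P = [[0.8900, 0.1100], [0.1900, 0.8100]]
After raising P to the power 2:
P^2(1,0) = 0.3230

0.3230


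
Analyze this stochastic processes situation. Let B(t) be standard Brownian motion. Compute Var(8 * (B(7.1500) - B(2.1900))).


Var(alpha*(B(t)-B(s))) = alpha^2 * (t-s)
= 8^2 * (7.1500 - 2.1900)
= 64 * 4.9600
= 317.4400

317.4400


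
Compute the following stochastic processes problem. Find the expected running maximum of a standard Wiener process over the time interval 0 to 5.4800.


E(max B(s)) = sqrt(2t/pi)
= sqrt(2*5.4800/pi)
= sqrt(3.4887)
= 1.8678

1.8678


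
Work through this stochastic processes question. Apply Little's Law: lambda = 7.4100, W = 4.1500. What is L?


Little's Law: L = lambda * W
= 7.4100 * 4.1500
= 30.7515

30.7515


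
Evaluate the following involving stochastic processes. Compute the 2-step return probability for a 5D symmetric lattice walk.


P(return in 2 steps) = P(reverse first step) = 1/(2d)
= 1/10
= 0.1000

0.1000


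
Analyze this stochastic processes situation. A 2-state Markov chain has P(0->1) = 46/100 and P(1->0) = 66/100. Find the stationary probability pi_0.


Stationary distribution: pi_0 = p10/(p01+p10), pi_1 = p01/(p01+p10)
p01 = 0.4600, p10 = 0.6600
pi_0 = 0.5893

0.5893


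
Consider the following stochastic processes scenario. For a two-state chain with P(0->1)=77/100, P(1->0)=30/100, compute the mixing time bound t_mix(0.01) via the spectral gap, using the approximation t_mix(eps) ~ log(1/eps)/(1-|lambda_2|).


lambda_2 = |1 - p01 - p10| = |1 - 0.7700 - 0.3000| = 0.0700
t_mix ~ log(1/eps)/(1 - |lambda_2|)
= log(100)/(1 - 0.0700) = 4.6052/0.9300
= 4.9518

4.9518


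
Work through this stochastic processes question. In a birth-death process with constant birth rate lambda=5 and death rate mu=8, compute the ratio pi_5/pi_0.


For birth-death process, pi_n/pi_0 = (lambda/mu)^n
= (5/8)^5
= 0.0954

0.0954


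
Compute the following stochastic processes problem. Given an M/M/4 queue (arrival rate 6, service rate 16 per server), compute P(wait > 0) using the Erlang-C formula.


a = lambda/mu = 0.3750
rho = a/c = 0.0938
Erlang-C formula applied:
C(c,a) = 6.2488e-04

6.2488e-04


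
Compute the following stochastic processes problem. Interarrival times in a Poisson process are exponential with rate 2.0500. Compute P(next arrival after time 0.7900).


P(X > t) = exp(-lambda * t)
= exp(-2.0500 * 0.7900)
= exp(-1.6195) = 0.1980

0.1980


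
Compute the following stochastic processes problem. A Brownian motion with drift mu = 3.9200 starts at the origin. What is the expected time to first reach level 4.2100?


Expected first passage time = a/mu
= 4.2100/3.9200
= 1.0740

1.0740


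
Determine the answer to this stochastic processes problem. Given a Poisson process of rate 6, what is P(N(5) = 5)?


P(N(t)=k) = (lambda*t)^k * exp(-lambda*t) / k!
lambda*t = 30
= 30^5 * exp(-30) / 5!
= 24300000 * 9.3576e-14 / 120
= 1.8949e-08

1.8949e-08


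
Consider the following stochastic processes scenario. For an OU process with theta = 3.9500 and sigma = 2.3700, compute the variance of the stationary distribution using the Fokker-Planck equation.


Stationary variance = sigma^2 / (2*theta)
= 2.3700^2 / (2*3.9500)
= 5.6169 / 7.9000
= 0.7110

0.7110


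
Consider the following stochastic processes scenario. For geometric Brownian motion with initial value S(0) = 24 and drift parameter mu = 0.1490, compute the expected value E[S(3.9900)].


E[S(t)] = S(0) * exp(mu * t)
= 24 * exp(0.1490 * 3.9900)
= 24 * 1.8121
= 43.4914

43.4914


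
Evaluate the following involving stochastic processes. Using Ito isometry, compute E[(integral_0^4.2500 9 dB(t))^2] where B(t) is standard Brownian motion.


By Ito isometry: E[(int f dB)^2] = int f^2 dt
= 9^2 * 4.2500
= 81 * 4.2500 = 344.2500

344.2500


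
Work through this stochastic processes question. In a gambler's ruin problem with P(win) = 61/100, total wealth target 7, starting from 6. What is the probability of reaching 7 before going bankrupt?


Gambler's ruin formula:
r = q/p = 0.3900/0.6100 = 0.6393
P(win) = (1 - r^i)/(1 - r^N)
= (1 - 0.6393^6)/(1 - 0.6393^7)
= 0.9742

0.9742


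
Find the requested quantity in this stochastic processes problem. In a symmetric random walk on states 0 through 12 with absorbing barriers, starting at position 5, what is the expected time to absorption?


For symmetric RW on 0,...,N with absorbing barriers, E(i) = i*(N-i)
E(5) = 5 * 7 = 35

35


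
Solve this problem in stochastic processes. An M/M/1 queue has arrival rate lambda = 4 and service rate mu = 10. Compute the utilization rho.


rho = lambda/mu
= 4/10
= 0.4000

0.4000


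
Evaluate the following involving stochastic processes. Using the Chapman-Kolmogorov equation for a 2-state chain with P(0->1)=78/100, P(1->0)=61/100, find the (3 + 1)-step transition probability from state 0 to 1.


P^4 = P^3 * P^1
Computing via matrix multiplication of the transition matrix.
Entry (0,1) of P^4 = 0.5482

0.5482


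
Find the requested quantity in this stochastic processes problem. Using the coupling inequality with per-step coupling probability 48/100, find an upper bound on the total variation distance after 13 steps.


TV distance bound <= (1-delta)^n
= (1 - 0.4800)^13
= 0.5200^13
= 2.0326e-04

2.0326e-04


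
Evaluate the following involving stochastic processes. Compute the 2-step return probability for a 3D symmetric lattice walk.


P(return in 2 steps) = P(reverse first step) = 1/(2d)
= 1/6
= 0.1667

0.1667


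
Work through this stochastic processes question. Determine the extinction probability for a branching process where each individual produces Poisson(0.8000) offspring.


Since mu = 0.8000 <= 1, extinction probability = 1.

1.0000


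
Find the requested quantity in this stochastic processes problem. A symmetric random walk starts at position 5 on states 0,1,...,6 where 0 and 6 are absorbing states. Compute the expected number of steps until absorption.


For symmetric RW on 0,...,N with absorbing barriers, E(i) = i*(N-i)
E(5) = 5 * 1 = 5

5


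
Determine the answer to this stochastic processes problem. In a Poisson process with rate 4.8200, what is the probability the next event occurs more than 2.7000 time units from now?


P(X > t) = exp(-lambda * t)
= exp(-4.8200 * 2.7000)
= exp(-13.0140) = 2.2289e-06

2.2289e-06


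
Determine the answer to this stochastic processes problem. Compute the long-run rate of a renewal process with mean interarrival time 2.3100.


Long-run renewal rate = 1/E(X)
= 1/2.3100
= 0.4329

0.4329


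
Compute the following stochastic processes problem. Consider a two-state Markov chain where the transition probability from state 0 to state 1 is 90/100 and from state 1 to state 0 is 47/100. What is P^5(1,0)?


Computing P^5 by matrix multiplication.
P = [[0.1000, 0.9000], [0.4700, 0.5300]]
After raising P to the power 5:
P^5(1,0) = 0.3454

0.3454


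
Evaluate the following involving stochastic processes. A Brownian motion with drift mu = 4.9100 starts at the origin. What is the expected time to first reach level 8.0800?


Expected first passage time = a/mu
= 8.0800/4.9100
= 1.6456

1.6456


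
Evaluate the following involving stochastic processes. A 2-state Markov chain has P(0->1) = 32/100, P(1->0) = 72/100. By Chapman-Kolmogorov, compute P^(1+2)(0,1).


P^3 = P^1 * P^2
Computing via matrix multiplication of the transition matrix.
Entry (0,1) of P^3 = 0.3077

0.3077


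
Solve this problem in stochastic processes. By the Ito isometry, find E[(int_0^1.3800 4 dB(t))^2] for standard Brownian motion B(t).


By Ito isometry: E[(int f dB)^2] = int f^2 dt
= 4^2 * 1.3800
= 16 * 1.3800 = 22.0800

22.0800


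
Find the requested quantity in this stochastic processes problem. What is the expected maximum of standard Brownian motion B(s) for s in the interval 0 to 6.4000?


E(max B(s)) = sqrt(2t/pi)
= sqrt(2*6.4000/pi)
= sqrt(4.0744)
= 2.0185

2.0185


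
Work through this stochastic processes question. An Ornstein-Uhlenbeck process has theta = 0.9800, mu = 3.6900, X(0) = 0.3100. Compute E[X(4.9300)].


E[X(t)] = mu + (X(0) - mu)*exp(-theta*t)
= 3.6900 + (0.3100 - 3.6900)*exp(-0.9800*4.9300)
= 3.6900 + -3.3800 * 0.0080
= 3.6630

3.6630


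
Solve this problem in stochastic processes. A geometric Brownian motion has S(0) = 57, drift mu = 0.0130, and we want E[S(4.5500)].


E[S(t)] = S(0) * exp(mu * t)
= 57 * exp(0.0130 * 4.5500)
= 57 * 1.0609
= 60.4733

60.4733


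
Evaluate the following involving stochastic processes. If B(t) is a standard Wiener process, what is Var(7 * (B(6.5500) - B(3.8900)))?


Var(alpha*(B(t)-B(s))) = alpha^2 * (t-s)
= 7^2 * (6.5500 - 3.8900)
= 49 * 2.6600
= 130.3400

130.3400


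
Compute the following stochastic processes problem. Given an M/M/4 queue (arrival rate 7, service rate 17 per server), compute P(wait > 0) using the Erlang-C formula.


a = lambda/mu = 0.4118
rho = a/c = 0.1029
Erlang-C formula applied:
C(c,a) = 8.8456e-04

8.8456e-04


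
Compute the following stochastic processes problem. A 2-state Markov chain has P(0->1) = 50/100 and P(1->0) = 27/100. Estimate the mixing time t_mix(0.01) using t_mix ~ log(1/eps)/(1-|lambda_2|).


lambda_2 = |1 - p01 - p10| = |1 - 0.5000 - 0.2700| = 0.2300
t_mix ~ log(1/eps)/(1 - |lambda_2|)
= log(100)/(1 - 0.2300) = 4.6052/0.7700
= 5.9807

5.9807


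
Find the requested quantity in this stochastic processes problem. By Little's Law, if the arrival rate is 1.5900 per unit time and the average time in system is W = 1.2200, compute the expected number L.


Little's Law: L = lambda * W
= 1.5900 * 1.2200
= 1.9398

1.9398


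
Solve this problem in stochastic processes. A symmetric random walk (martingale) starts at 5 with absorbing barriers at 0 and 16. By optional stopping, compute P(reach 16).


By optional stopping theorem: E(M at tau) = M(0) = 5
P(hit 16)*16 + P(hit 0)*0 = 5
P(hit 16) = (5 - 0)/(16 - 0) = 5/16 = 0.3125

0.3125


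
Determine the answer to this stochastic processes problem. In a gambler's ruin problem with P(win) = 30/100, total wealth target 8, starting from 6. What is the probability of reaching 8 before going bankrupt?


Gambler's ruin formula:
r = q/p = 0.7000/0.3000 = 2.3333
P(win) = (1 - r^i)/(1 - r^N)
= (1 - 2.3333^6)/(1 - 2.3333^8)
= 0.1827

0.1827


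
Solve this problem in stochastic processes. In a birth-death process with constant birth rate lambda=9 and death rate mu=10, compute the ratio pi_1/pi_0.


For birth-death process, pi_n/pi_0 = (lambda/mu)^n
= (9/10)^1
= 0.9000

0.9000


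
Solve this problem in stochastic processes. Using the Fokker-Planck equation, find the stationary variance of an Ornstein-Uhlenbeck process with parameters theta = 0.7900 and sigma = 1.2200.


Stationary variance = sigma^2 / (2*theta)
= 1.2200^2 / (2*0.7900)
= 1.4884 / 1.5800
= 0.9420

0.9420


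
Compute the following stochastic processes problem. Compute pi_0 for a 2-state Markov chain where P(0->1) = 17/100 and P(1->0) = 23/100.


Stationary distribution: pi_0 = p10/(p01+p10), pi_1 = p01/(p01+p10)
p01 = 0.1700, p10 = 0.2300
pi_0 = 0.5750

0.5750


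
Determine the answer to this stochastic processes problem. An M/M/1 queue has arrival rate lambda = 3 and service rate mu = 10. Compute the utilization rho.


rho = lambda/mu
= 3/10
= 0.3000

0.3000


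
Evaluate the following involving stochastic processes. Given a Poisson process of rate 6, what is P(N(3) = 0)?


P(N(t)=k) = (lambda*t)^k * exp(-lambda*t) / k!
lambda*t = 18
= 18^0 * exp(-18) / 0!
= 1 * 1.5230e-08 / 1
= 1.5230e-08

1.5230e-08


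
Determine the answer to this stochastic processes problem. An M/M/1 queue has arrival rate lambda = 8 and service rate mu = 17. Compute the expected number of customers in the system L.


rho = 8/17 = 0.4706
L = rho/(1-rho)
= 0.4706/0.5294
= 0.8889

0.8889


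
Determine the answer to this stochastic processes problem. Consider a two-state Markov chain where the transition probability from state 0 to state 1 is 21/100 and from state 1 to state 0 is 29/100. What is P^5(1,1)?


Computing P^5 by matrix multiplication.
P = [[0.7900, 0.2100], [0.2900, 0.7100]]
After raising P to the power 5:
P^5(1,1) = 0.4381

0.4381


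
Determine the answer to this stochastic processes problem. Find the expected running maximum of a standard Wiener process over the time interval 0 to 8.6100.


E(max B(s)) = sqrt(2t/pi)
= sqrt(2*8.6100/pi)
= sqrt(5.4813)
= 2.3412

2.3412


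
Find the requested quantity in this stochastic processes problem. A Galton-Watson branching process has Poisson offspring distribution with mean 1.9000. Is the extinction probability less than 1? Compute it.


Since mu = 1.9000 > 1, extinction prob q < 1.
Solve s = exp(mu*(s-1)) iteratively.
q = 0.2328

0.2328


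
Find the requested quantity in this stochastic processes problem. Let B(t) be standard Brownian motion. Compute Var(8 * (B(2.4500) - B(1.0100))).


Var(alpha*(B(t)-B(s))) = alpha^2 * (t-s)
= 8^2 * (2.4500 - 1.0100)
= 64 * 1.4400
= 92.1600

92.1600


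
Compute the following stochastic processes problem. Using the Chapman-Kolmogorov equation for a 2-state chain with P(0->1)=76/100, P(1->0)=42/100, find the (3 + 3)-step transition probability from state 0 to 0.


P^6 = P^3 * P^3
Computing via matrix multiplication of the transition matrix.
Entry (0,0) of P^6 = 0.3560

0.3560


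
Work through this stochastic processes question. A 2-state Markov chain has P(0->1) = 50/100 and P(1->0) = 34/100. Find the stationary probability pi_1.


Stationary distribution: pi_0 = p10/(p01+p10), pi_1 = p01/(p01+p10)
p01 = 0.5000, p10 = 0.3400
pi_1 = 0.5952

0.5952


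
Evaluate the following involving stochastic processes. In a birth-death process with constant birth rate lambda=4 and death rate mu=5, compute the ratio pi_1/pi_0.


For birth-death process, pi_n/pi_0 = (lambda/mu)^n
= (4/5)^1
= 0.8000

0.8000


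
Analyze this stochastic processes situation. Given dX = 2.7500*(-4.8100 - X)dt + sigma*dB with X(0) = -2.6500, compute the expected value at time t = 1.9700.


E[X(t)] = mu + (X(0) - mu)*exp(-theta*t)
= -4.8100 + (-2.6500 - -4.8100)*exp(-2.7500*1.9700)
= -4.8100 + 2.1600 * 0.0044
= -4.8004

-4.8004


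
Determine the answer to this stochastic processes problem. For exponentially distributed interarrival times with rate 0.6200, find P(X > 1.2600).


P(X > t) = exp(-lambda * t)
= exp(-0.6200 * 1.2600)
= exp(-0.7812) = 0.4579

0.4579


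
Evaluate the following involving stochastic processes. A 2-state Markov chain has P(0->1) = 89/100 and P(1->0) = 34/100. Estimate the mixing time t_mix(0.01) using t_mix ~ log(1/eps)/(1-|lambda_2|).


lambda_2 = |1 - p01 - p10| = |1 - 0.8900 - 0.3400| = 0.2300
t_mix ~ log(1/eps)/(1 - |lambda_2|)
= log(100)/(1 - 0.2300) = 4.6052/0.7700
= 5.9807

5.9807


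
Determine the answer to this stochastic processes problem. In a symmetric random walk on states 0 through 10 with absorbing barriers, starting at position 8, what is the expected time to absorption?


For symmetric RW on 0,...,N with absorbing barriers, E(i) = i*(N-i)
E(8) = 8 * 2 = 16

16


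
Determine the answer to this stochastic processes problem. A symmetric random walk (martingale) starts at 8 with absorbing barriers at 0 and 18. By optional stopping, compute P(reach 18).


By optional stopping theorem: E(M at tau) = M(0) = 8
P(hit 18)*18 + P(hit 0)*0 = 8
P(hit 18) = (8 - 0)/(18 - 0) = 4/9 = 0.4444

0.4444


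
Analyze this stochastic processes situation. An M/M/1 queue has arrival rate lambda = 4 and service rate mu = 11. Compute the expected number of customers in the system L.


rho = 4/11 = 0.3636
L = rho/(1-rho)
= 0.3636/0.6364
= 0.5714

0.5714


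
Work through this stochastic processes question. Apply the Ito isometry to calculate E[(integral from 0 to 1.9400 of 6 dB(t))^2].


By Ito isometry: E[(int f dB)^2] = int f^2 dt
= 6^2 * 1.9400
= 36 * 1.9400 = 69.8400

69.8400


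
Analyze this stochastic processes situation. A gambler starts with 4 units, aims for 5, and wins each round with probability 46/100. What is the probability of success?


Gambler's ruin formula:
r = q/p = 0.5400/0.4600 = 1.1739
P(win) = (1 - r^i)/(1 - r^N)
= (1 - 1.1739^4)/(1 - 1.1739^5)
= 0.7313

0.7313


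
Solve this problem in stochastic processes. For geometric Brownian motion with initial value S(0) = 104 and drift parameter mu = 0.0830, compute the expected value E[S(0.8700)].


E[S(t)] = S(0) * exp(mu * t)
= 104 * exp(0.0830 * 0.8700)
= 104 * 1.0749
= 111.7876

111.7876


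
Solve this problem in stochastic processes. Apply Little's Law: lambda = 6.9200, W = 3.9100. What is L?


Little's Law: L = lambda * W
= 6.9200 * 3.9100
= 27.0572

27.0572


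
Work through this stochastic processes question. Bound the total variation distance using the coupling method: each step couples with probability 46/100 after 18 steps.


TV distance bound <= (1-delta)^n
= (1 - 0.4600)^18
= 0.5400^18
= 1.5244e-05

1.5244e-05


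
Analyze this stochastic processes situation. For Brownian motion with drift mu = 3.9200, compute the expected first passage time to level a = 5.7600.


Expected first passage time = a/mu
= 5.7600/3.9200
= 1.4694

1.4694


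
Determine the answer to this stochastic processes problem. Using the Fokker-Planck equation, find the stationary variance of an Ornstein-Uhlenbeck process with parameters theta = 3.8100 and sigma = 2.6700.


Stationary variance = sigma^2 / (2*theta)
= 2.6700^2 / (2*3.8100)
= 7.1289 / 7.6200
= 0.9356

0.9356


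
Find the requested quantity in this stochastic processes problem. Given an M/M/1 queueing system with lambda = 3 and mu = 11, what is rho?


rho = lambda/mu
= 3/11
= 0.2727

0.2727


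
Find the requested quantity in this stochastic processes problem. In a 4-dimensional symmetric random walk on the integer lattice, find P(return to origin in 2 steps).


P(return in 2 steps) = P(reverse first step) = 1/(2d)
= 1/8
= 0.1250

0.1250


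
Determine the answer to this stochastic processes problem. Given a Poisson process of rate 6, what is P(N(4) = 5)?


P(N(t)=k) = (lambda*t)^k * exp(-lambda*t) / k!
lambda*t = 24
= 24^5 * exp(-24) / 5!
= 7962624 * 3.7751e-11 / 120
= 2.5050e-06

2.5050e-06


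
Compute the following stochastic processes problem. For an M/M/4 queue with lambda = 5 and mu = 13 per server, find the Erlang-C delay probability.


a = lambda/mu = 0.3846
rho = a/c = 0.0962
Erlang-C formula applied:
C(c,a) = 6.8669e-04

6.8669e-04


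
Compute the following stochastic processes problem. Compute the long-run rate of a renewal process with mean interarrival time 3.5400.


Long-run renewal rate = 1/E(X)
= 1/3.5400
= 0.2825

0.2825


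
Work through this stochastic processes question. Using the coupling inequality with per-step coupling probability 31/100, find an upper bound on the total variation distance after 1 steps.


TV distance bound <= (1-delta)^n
= (1 - 0.3100)^1
= 0.6900^1
= 0.6900

0.6900


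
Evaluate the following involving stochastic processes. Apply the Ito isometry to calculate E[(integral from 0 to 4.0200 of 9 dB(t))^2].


By Ito isometry: E[(int f dB)^2] = int f^2 dt
= 9^2 * 4.0200
= 81 * 4.0200 = 325.6200

325.6200


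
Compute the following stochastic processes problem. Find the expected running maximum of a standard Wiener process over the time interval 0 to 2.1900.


E(max B(s)) = sqrt(2t/pi)
= sqrt(2*2.1900/pi)
= sqrt(1.3942)
= 1.1808

1.1808


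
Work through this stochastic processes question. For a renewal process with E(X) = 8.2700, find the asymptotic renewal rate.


Long-run renewal rate = 1/E(X)
= 1/8.2700
= 0.1209

0.1209


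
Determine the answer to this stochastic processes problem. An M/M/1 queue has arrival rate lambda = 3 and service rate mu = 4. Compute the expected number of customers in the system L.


rho = 3/4 = 0.7500
L = rho/(1-rho)
= 0.7500/0.2500
= 3.0000

3.0000


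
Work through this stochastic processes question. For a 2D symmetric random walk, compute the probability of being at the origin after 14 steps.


P = C(14,7)^2 / 4^14
= 3432^2 / 268435456
= 11778624 / 268435456
= 0.0439

0.0439


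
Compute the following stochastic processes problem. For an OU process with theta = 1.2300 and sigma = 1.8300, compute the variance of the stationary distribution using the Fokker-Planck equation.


Stationary variance = sigma^2 / (2*theta)
= 1.8300^2 / (2*1.2300)
= 3.3489 / 2.4600
= 1.3613

1.3613


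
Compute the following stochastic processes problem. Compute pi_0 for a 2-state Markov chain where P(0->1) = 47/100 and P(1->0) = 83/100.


Stationary distribution: pi_0 = p10/(p01+p10), pi_1 = p01/(p01+p10)
p01 = 0.4700, p10 = 0.8300
pi_0 = 0.6385

0.6385


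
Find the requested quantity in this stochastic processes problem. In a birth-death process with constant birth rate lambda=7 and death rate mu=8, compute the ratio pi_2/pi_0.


For birth-death process, pi_n/pi_0 = (lambda/mu)^n
= (7/8)^2
= 0.7656

0.7656


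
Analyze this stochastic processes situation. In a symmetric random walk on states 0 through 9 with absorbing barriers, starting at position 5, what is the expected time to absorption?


For symmetric RW on 0,...,N with absorbing barriers, E(i) = i*(N-i)
E(5) = 5 * 4 = 20

20


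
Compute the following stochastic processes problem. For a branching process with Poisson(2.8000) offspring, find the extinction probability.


Since mu = 2.8000 > 1, extinction prob q < 1.
Solve s = exp(mu*(s-1)) iteratively.
q = 0.0750

0.0750


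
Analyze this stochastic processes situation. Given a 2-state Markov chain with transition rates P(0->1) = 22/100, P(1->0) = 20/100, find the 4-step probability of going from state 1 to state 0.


Computing P^4 by matrix multiplication.
P = [[0.7800, 0.2200], [0.2000, 0.8000]]
After raising P to the power 4:
P^4(1,0) = 0.4223

0.4223


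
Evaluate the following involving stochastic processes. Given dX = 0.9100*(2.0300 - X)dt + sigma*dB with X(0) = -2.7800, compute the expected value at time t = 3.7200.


E[X(t)] = mu + (X(0) - mu)*exp(-theta*t)
= 2.0300 + (-2.7800 - 2.0300)*exp(-0.9100*3.7200)
= 2.0300 + -4.8100 * 0.0339
= 1.8671

1.8671


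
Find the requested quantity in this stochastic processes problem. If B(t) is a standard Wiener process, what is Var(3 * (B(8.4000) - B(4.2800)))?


Var(alpha*(B(t)-B(s))) = alpha^2 * (t-s)
= 3^2 * (8.4000 - 4.2800)
= 9 * 4.1200
= 37.0800

37.0800


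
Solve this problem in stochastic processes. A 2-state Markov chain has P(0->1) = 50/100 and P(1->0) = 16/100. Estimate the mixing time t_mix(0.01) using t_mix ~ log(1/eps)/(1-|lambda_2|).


lambda_2 = |1 - p01 - p10| = |1 - 0.5000 - 0.1600| = 0.3400
t_mix ~ log(1/eps)/(1 - |lambda_2|)
= log(100)/(1 - 0.3400) = 4.6052/0.6600
= 6.9775

6.9775


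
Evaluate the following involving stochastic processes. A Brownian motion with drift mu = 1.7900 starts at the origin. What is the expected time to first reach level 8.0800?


Expected first passage time = a/mu
= 8.0800/1.7900
= 4.5140

4.5140


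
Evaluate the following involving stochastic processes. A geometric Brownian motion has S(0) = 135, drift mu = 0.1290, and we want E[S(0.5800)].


E[S(t)] = S(0) * exp(mu * t)
= 135 * exp(0.1290 * 0.5800)
= 135 * 1.0777
= 145.4882

145.4882


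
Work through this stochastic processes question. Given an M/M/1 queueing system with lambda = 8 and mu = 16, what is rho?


rho = lambda/mu
= 8/16
= 0.5000

0.5000


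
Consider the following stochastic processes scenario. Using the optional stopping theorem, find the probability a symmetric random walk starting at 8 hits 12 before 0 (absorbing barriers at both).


By optional stopping theorem: E(M at tau) = M(0) = 8
P(hit 12)*12 + P(hit 0)*0 = 8
P(hit 12) = (8 - 0)/(12 - 0) = 2/3 = 0.6667

0.6667


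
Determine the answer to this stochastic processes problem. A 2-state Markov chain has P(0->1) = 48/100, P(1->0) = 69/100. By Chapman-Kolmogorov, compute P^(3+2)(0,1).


P^5 = P^3 * P^2
Computing via matrix multiplication of the transition matrix.
Entry (0,1) of P^5 = 0.4103

0.4103


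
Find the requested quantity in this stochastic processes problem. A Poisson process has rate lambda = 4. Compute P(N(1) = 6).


P(N(t)=k) = (lambda*t)^k * exp(-lambda*t) / k!
lambda*t = 4
= 4^6 * exp(-4) / 6!
= 4096 * 0.0183 / 720
= 0.1042

0.1042


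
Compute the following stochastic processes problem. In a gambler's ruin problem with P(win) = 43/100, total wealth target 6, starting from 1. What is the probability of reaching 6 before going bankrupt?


Gambler's ruin formula:
r = q/p = 0.5700/0.4300 = 1.3256
P(win) = (1 - r^i)/(1 - r^N)
= (1 - 1.3256^1)/(1 - 1.3256^6)
= 0.0736

0.0736


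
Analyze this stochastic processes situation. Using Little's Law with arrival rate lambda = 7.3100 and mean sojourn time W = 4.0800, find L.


Little's Law: L = lambda * W
= 7.3100 * 4.0800
= 29.8248

29.8248


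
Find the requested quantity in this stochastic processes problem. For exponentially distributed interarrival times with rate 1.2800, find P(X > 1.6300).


P(X > t) = exp(-lambda * t)
= exp(-1.2800 * 1.6300)
= exp(-2.0864) = 0.1241

0.1241


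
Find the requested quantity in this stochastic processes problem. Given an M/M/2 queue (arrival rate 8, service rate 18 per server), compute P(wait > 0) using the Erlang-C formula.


a = lambda/mu = 0.4444
rho = a/c = 0.2222
Erlang-C formula applied:
C(c,a) = 0.0808

0.0808


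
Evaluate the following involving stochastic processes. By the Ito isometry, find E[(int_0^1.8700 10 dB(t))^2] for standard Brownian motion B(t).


By Ito isometry: E[(int f dB)^2] = int f^2 dt
= 10^2 * 1.8700
= 100 * 1.8700 = 187.0000

187.0000


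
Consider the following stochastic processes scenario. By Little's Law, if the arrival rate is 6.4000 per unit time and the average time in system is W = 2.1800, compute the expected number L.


Little's Law: L = lambda * W
= 6.4000 * 2.1800
= 13.9520

13.9520


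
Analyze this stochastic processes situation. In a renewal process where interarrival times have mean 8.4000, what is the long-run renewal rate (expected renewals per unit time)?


Long-run renewal rate = 1/E(X)
= 1/8.4000
= 0.1190

0.1190


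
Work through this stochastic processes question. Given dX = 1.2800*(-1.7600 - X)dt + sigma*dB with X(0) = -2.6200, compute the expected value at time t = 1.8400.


E[X(t)] = mu + (X(0) - mu)*exp(-theta*t)
= -1.7600 + (-2.6200 - -1.7600)*exp(-1.2800*1.8400)
= -1.7600 + -0.8600 * 0.0949
= -1.8416

-1.8416


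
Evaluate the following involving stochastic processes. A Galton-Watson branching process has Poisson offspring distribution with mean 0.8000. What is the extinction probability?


Since mu = 0.8000 <= 1, extinction probability = 1.

1.0000


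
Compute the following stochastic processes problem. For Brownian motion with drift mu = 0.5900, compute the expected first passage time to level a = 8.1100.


Expected first passage time = a/mu
= 8.1100/0.5900
= 13.7458

13.7458


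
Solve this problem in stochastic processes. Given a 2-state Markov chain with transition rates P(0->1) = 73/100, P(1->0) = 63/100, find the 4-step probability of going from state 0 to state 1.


Computing P^4 by matrix multiplication.
P = [[0.2700, 0.7300], [0.6300, 0.3700]]
After raising P to the power 4:
P^4(0,1) = 0.5277

0.5277


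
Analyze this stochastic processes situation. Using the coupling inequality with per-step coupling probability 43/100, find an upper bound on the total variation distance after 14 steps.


TV distance bound <= (1-delta)^n
= (1 - 0.4300)^14
= 0.5700^14
= 3.8216e-04

3.8216e-04


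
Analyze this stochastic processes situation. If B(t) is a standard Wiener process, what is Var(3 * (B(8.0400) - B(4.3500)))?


Var(alpha*(B(t)-B(s))) = alpha^2 * (t-s)
= 3^2 * (8.0400 - 4.3500)
= 9 * 3.6900
= 33.2100

33.2100


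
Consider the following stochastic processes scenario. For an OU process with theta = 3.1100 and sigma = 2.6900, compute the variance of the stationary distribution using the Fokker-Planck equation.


Stationary variance = sigma^2 / (2*theta)
= 2.6900^2 / (2*3.1100)
= 7.2361 / 6.2200
= 1.1634

1.1634


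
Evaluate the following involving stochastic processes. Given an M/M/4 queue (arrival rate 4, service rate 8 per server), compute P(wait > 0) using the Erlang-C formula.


a = lambda/mu = 0.5000
rho = a/c = 0.1250
Erlang-C formula applied:
C(c,a) = 0.0018

0.0018


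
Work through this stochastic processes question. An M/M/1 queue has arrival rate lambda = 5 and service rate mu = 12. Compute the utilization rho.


rho = lambda/mu
= 5/12
= 0.4167

0.4167


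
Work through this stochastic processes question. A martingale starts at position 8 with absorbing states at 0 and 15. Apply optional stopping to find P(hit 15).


By optional stopping theorem: E(M at tau) = M(0) = 8
P(hit 15)*15 + P(hit 0)*0 = 8
P(hit 15) = (8 - 0)/(15 - 0) = 8/15 = 0.5333

0.5333


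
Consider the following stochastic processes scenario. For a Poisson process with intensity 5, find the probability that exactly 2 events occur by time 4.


P(N(t)=k) = (lambda*t)^k * exp(-lambda*t) / k!
lambda*t = 20
= 20^2 * exp(-20) / 2!
= 400 * 2.0612e-09 / 2
= 4.1223e-07

4.1223e-07


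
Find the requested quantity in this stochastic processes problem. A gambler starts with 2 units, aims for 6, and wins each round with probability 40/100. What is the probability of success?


Gambler's ruin formula:
r = q/p = 0.6000/0.4000 = 1.5000
P(win) = (1 - r^i)/(1 - r^N)
= (1 - 1.5000^2)/(1 - 1.5000^6)
= 0.1203

0.1203


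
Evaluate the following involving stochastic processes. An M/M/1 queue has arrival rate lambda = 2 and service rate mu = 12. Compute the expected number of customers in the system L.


rho = 2/12 = 0.1667
L = rho/(1-rho)
= 0.1667/0.8333
= 0.2000

0.2000


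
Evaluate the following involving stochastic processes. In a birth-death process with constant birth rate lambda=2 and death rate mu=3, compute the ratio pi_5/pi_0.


For birth-death process, pi_n/pi_0 = (lambda/mu)^n
= (2/3)^5
= 0.1317

0.1317


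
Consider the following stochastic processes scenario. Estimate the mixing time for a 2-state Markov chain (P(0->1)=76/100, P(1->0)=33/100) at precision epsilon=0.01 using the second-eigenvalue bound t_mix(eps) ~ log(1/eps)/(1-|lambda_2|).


lambda_2 = |1 - p01 - p10| = |1 - 0.7600 - 0.3300| = 0.0900
t_mix ~ log(1/eps)/(1 - |lambda_2|)
= log(100)/(1 - 0.0900) = 4.6052/0.9100
= 5.0606

5.0606


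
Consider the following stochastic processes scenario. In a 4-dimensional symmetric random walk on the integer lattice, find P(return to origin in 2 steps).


P(return in 2 steps) = P(reverse first step) = 1/(2d)
= 1/8
= 0.1250

0.1250


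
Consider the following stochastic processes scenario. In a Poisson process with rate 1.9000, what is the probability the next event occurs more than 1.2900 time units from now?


P(X > t) = exp(-lambda * t)
= exp(-1.9000 * 1.2900)
= exp(-2.4510) = 0.0862

0.0862


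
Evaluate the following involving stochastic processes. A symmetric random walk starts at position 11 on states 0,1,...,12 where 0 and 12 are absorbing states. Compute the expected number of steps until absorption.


For symmetric RW on 0,...,N with absorbing barriers, E(i) = i*(N-i)
E(11) = 11 * 1 = 11

11


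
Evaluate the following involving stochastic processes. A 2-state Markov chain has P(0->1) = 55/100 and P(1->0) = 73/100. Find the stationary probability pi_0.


Stationary distribution: pi_0 = p10/(p01+p10), pi_1 = p01/(p01+p10)
p01 = 0.5500, p10 = 0.7300
pi_0 = 0.5703

0.5703


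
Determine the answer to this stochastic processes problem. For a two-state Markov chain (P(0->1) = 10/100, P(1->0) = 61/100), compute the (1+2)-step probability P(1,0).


P^3 = P^1 * P^2
Computing via matrix multiplication of the transition matrix.
Entry (1,0) of P^3 = 0.8382

0.8382


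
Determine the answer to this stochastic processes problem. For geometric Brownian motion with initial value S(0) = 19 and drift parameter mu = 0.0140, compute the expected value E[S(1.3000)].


E[S(t)] = S(0) * exp(mu * t)
= 19 * exp(0.0140 * 1.3000)
= 19 * 1.0184
= 19.3490

19.3490


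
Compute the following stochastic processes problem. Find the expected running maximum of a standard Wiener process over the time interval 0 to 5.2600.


E(max B(s)) = sqrt(2t/pi)
= sqrt(2*5.2600/pi)
= sqrt(3.3486)
= 1.8299

1.8299


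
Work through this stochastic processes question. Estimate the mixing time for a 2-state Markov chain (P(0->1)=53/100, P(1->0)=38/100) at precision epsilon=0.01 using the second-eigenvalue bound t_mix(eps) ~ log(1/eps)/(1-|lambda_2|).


lambda_2 = |1 - p01 - p10| = |1 - 0.5300 - 0.3800| = 0.0900
t_mix ~ log(1/eps)/(1 - |lambda_2|)
= log(100)/(1 - 0.0900) = 4.6052/0.9100
= 5.0606

5.0606


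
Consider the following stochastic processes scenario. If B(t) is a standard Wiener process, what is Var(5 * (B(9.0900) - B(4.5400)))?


Var(alpha*(B(t)-B(s))) = alpha^2 * (t-s)
= 5^2 * (9.0900 - 4.5400)
= 25 * 4.5500
= 113.7500

113.7500


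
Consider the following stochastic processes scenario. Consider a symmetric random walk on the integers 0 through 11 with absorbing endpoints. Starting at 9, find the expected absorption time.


For symmetric RW on 0,...,N with absorbing barriers, E(i) = i*(N-i)
E(9) = 9 * 2 = 18

18


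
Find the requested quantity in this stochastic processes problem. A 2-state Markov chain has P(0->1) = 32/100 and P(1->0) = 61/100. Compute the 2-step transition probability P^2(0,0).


Computing P^2 by matrix multiplication.
P = [[0.6800, 0.3200], [0.6100, 0.3900]]
After raising P to the power 2:
P^2(0,0) = 0.6576

0.6576


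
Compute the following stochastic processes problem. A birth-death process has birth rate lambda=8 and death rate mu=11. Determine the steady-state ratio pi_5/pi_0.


For birth-death process, pi_n/pi_0 = (lambda/mu)^n
= (8/11)^5
= 0.2035

0.2035


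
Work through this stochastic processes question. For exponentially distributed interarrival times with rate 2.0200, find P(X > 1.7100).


P(X > t) = exp(-lambda * t)
= exp(-2.0200 * 1.7100)
= exp(-3.4542) = 0.0316

0.0316


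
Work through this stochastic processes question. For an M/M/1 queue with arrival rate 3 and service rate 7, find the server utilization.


rho = lambda/mu
= 3/7
= 0.4286

0.4286


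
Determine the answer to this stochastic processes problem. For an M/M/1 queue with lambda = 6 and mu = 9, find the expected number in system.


rho = 6/9 = 0.6667
L = rho/(1-rho)
= 0.6667/0.3333
= 2.0000

2.0000
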